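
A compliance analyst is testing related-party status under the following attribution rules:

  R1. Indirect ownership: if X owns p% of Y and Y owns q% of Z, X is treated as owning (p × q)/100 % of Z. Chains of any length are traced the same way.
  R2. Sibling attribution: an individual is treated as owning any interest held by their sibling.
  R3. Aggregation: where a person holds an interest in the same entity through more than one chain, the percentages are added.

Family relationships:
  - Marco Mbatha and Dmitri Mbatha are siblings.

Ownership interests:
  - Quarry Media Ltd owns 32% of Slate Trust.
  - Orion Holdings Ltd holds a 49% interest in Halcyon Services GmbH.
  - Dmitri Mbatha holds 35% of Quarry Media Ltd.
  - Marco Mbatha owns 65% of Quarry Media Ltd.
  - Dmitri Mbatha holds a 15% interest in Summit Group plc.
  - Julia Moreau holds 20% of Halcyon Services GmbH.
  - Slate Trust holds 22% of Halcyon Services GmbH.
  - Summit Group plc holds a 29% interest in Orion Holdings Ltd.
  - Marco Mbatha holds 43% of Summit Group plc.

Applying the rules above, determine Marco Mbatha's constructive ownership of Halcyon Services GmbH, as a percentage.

By sibling attribution (R2), Marco Mbatha is treated as also owning Dmitri Mbatha's interest in Quarry Media Ltd, giving 65% + 35% = 100%.
By sibling attribution (R2), Marco Mbatha is treated as also owning Dmitri Mbatha's interest in Summit Group plc, giving 43% + 15% = 58%.
Chain via Quarry Media Ltd → Slate Trust (R1): 100% × 32% × 22% = 7.04% of Halcyon Services GmbH.
Chain via Summit Group plc → Orion Holdings Ltd (R1): 58% × 29% × 49% = 8.2418% of Halcyon Services GmbH.
Aggregating (R3): 7.04% + 8.2418% = 15.2818%.

15.2818%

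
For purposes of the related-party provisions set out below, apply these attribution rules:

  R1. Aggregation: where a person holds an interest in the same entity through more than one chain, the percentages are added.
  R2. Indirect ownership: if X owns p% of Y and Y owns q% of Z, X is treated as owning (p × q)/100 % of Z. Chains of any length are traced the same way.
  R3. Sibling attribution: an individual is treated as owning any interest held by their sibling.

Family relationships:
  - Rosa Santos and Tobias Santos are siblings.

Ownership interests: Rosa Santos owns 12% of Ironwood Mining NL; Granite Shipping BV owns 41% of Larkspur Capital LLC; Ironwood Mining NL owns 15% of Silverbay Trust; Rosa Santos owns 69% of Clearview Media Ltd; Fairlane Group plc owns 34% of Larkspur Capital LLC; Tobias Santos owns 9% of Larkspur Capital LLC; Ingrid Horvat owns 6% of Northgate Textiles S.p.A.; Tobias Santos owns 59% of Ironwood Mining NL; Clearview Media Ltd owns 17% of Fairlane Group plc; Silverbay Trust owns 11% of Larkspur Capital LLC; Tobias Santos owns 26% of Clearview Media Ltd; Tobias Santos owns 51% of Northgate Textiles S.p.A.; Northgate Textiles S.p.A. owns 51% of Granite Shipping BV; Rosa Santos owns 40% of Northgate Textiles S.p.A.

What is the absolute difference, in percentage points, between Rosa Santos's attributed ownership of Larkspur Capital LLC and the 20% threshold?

14.6906

By sibling attribution (R3), Rosa Santos is treated as also owning Tobias Santos's interest in Northgate Textiles S.p.A, giving 40% + 51% = 91%.
By sibling attribution (R3), Rosa Santos is treated as also owning Tobias Santos's interest in Clearview Media Ltd, giving 69% + 26% = 95%.
By sibling attribution (R3), Rosa Santos is treated as also owning Tobias Santos's interest in Ironwood Mining NL, giving 12% + 59% = 71%.
By sibling attribution (R3), Rosa Santos is treated as owning Tobias Santos's 9% interest in Larkspur Capital LLC.
Chain via Northgate Textiles S.p.A. → Granite Shipping BV (R2): 91% × 51% × 41% = 19.0281% of Larkspur Capital LLC.
Chain via Clearview Media Ltd → Fairlane Group plc (R2): 95% × 17% × 34% = 5.491% of Larkspur Capital LLC.
Chain via Ironwood Mining NL → Silverbay Trust (R2): 71% × 15% × 11% = 1.1715% of Larkspur Capital LLC.
Direct interest in Larkspur Capital LLC: 9%.
Aggregating (R1): 19.0281% + 5.491% + 1.1715% + 9% = 34.6906%.
34.6906% exceeds the 20% threshold by 14.6906 percentage points.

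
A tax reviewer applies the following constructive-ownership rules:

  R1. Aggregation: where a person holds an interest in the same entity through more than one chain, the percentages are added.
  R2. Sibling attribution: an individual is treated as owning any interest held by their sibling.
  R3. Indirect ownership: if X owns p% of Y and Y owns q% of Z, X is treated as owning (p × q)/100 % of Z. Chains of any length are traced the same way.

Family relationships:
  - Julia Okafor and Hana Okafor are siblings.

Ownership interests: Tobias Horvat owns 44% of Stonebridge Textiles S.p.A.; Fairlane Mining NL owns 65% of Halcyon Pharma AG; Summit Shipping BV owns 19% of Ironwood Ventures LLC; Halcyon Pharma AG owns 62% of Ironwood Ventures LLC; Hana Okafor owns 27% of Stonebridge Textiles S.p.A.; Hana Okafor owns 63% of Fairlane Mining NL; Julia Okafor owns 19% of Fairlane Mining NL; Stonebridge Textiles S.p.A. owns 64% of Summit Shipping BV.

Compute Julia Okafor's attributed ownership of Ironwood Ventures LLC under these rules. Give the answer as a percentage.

By sibling attribution (R2), Julia Okafor is treated as also owning Hana Okafor's interest in Fairlane Mining NL, giving 19% + 63% = 82%.
By sibling attribution (R2), Julia Okafor is treated as owning Hana Okafor's 27% interest in Stonebridge Textiles S.p.A.
Chain via Fairlane Mining NL → Halcyon Pharma AG (R3): 82% × 65% × 62% = 33.046% of Ironwood Ventures LLC.
Chain via Stonebridge Textiles S.p.A. → Summit Shipping BV (R3): 27% × 64% × 19% = 3.2832% of Ironwood Ventures LLC.
Aggregating (R1): 33.046% + 3.2832% = 36.3292%.

36.3292%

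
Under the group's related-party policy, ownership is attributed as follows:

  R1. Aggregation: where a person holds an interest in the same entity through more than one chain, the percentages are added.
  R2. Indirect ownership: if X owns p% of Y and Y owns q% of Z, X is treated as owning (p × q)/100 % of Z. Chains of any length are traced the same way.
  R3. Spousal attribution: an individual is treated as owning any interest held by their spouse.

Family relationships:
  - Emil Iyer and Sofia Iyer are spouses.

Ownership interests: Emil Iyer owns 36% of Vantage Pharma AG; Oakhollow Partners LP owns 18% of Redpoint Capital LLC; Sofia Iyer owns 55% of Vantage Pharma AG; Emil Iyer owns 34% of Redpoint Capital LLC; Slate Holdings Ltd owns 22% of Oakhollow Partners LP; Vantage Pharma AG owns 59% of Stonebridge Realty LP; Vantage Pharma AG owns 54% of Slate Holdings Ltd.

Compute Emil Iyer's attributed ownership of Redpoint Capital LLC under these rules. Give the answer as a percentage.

By spousal attribution (R3), Emil Iyer is treated as also owning Sofia Iyer's interest in Vantage Pharma AG, giving 36% + 55% = 91%.
Chain via Vantage Pharma AG → Slate Holdings Ltd → Oakhollow Partners LP (R2): 91% × 54% × 22% × 18% = 1.945944% of Redpoint Capital LLC.
Direct interest in Redpoint Capital LLC: 34%.
Aggregating (R1): 1.945944% + 34% = 35.945944%.

35.945944%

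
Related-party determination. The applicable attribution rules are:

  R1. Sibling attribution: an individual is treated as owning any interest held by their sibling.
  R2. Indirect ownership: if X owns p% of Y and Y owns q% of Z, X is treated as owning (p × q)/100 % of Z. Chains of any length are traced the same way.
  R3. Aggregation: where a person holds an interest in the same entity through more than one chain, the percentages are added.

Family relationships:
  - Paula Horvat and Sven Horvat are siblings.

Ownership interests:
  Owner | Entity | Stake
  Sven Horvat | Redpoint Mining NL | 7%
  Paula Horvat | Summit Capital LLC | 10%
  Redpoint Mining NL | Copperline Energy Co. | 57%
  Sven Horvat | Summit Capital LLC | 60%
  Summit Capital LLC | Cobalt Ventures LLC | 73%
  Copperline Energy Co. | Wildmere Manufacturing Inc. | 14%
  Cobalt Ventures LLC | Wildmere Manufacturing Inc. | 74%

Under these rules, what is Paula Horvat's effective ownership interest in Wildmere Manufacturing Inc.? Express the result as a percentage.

By sibling attribution (R1), Paula Horvat is treated as also owning Sven Horvat's interest in Summit Capital LLC, giving 10% + 60% = 70%.
By sibling attribution (R1), Paula Horvat is treated as owning Sven Horvat's 7% interest in Redpoint Mining NL.
Chain via Summit Capital LLC → Cobalt Ventures LLC (R2): 70% × 73% × 74% = 37.814% of Wildmere Manufacturing Inc.
Chain via Redpoint Mining NL → Copperline Energy Co. (R2): 7% × 57% × 14% = 0.5586% of Wildmere Manufacturing Inc.
Aggregating (R3): 37.814% + 0.5586% = 38.3726%.

38.3726%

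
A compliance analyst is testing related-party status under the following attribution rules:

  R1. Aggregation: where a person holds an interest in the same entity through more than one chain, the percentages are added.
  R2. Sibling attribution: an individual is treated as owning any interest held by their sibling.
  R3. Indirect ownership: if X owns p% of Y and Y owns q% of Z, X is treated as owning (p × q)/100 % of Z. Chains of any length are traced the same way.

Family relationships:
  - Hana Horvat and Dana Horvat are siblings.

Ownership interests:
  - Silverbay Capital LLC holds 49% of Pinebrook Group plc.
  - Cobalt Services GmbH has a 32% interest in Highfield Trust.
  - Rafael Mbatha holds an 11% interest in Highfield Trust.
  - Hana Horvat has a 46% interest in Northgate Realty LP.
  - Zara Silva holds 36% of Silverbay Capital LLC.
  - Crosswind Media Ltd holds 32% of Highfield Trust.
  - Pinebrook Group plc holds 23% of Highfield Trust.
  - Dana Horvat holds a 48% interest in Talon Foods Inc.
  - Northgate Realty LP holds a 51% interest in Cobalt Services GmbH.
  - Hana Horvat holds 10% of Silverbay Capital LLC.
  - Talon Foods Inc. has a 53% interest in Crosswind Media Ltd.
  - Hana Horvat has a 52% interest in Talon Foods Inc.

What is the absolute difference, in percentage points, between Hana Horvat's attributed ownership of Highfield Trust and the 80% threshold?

By sibling attribution (R2), Hana Horvat is treated as also owning Dana Horvat's interest in Talon Foods Inc, giving 52% + 48% = 100%.
Chain via Silverbay Capital LLC → Pinebrook Group plc (R3): 10% × 49% × 23% = 1.127% of Highfield Trust.
Chain via Northgate Realty LP → Cobalt Services GmbH (R3): 46% × 51% × 32% = 7.5072% of Highfield Trust.
Chain via Talon Foods Inc. → Crosswind Media Ltd (R3): 100% × 53% × 32% = 16.96% of Highfield Trust.
Aggregating (R1): 1.127% + 7.5072% + 16.96% = 25.5942%.
25.5942% falls short of the 80% threshold by 54.4058 percentage points.

54.4058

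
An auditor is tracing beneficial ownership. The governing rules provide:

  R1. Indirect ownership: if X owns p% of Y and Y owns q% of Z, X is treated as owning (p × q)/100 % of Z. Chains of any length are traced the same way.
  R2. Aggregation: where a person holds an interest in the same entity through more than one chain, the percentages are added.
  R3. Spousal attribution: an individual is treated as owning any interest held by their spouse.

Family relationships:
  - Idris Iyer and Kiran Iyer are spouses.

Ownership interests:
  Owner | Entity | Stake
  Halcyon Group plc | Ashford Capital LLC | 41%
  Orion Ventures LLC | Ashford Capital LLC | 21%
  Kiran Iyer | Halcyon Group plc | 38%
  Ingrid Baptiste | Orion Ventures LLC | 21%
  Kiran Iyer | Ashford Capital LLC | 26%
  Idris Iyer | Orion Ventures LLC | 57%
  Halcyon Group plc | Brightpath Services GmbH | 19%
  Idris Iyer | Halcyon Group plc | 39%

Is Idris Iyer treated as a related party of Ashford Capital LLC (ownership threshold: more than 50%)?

By spousal attribution (R3), Idris Iyer is treated as also owning Kiran Iyer's interest in Halcyon Group plc, giving 39% + 38% = 77%.
By spousal attribution (R3), Idris Iyer is treated as owning Kiran Iyer's 26% interest in Ashford Capital LLC.
Chain via Orion Ventures LLC (R1): 57% × 21% = 11.97% of Ashford Capital LLC.
Chain via Halcyon Group plc (R1): 77% × 41% = 31.57% of Ashford Capital LLC.
Direct interest in Ashford Capital LLC: 26%.
Aggregating (R2): 11.97% + 31.57% + 26% = 69.54%.
69.54% exceeds the 50% threshold, so Idris is a related party to Ashford Capital LLC.

Yes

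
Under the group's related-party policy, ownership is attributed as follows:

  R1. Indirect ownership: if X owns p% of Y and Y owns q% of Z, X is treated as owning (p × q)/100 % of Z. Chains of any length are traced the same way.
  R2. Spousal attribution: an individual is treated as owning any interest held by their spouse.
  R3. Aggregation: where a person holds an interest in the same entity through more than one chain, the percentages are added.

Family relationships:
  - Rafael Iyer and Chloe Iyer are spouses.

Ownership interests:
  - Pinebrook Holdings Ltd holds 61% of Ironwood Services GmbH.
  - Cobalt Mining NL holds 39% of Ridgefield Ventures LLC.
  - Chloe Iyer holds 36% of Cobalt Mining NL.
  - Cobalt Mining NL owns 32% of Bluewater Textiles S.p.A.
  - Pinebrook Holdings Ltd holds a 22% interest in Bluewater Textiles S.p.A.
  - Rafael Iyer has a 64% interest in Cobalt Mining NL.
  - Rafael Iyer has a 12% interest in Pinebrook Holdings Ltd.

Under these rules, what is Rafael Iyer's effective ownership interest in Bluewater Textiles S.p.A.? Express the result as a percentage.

34.64%

By spousal attribution (R2), Rafael Iyer is treated as also owning Chloe Iyer's interest in Cobalt Mining NL, giving 64% + 36% = 100%.
Chain via Cobalt Mining NL (R1): 100% × 32% = 32% of Bluewater Textiles S.p.A.
Chain via Pinebrook Holdings Ltd (R1): 12% × 22% = 2.64% of Bluewater Textiles S.p.A.
Aggregating (R3): 32% + 2.64% = 34.64%.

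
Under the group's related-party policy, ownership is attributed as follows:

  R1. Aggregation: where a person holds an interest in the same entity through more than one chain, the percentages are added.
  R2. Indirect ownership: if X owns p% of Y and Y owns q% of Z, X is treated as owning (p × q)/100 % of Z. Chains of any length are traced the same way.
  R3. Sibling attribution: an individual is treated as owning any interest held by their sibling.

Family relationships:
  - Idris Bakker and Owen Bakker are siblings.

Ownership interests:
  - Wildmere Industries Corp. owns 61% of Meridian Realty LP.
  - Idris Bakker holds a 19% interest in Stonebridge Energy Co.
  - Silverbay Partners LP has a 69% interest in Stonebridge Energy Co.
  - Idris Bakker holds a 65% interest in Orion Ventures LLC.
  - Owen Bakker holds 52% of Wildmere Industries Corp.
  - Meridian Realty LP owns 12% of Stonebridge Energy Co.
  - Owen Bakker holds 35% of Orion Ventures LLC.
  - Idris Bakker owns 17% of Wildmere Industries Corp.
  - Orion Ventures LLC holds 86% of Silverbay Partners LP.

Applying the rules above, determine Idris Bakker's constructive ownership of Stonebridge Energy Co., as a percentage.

By sibling attribution (R3), Idris Bakker is treated as also owning Owen Bakker's interest in Wildmere Industries Corp, giving 17% + 52% = 69%.
By sibling attribution (R3), Idris Bakker is treated as also owning Owen Bakker's interest in Orion Ventures LLC, giving 65% + 35% = 100%.
Chain via Wildmere Industries Corp. → Meridian Realty LP (R2): 69% × 61% × 12% = 5.0508% of Stonebridge Energy Co.
Chain via Orion Ventures LLC → Silverbay Partners LP (R2): 100% × 86% × 69% = 59.34% of Stonebridge Energy Co.
Direct interest in Stonebridge Energy Co: 19%.
Aggregating (R1): 5.0508% + 59.34% + 19% = 83.3908%.

83.3908%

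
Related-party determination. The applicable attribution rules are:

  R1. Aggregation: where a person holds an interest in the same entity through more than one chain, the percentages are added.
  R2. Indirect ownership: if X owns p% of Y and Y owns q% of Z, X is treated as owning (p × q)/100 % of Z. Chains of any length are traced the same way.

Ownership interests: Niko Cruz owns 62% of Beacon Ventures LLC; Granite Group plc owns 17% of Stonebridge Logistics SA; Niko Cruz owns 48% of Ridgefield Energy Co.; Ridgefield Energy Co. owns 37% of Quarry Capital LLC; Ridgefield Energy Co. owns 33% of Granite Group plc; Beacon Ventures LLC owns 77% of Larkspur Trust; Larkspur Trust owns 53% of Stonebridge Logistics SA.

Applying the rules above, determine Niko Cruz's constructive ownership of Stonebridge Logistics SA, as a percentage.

27.995%

Chain via Ridgefield Energy Co. → Granite Group plc (R2): 48% × 33% × 17% = 2.6928% of Stonebridge Logistics SA.
Chain via Beacon Ventures LLC → Larkspur Trust (R2): 62% × 77% × 53% = 25.3022% of Stonebridge Logistics SA.
Aggregating (R1): 2.6928% + 25.3022% = 27.995%.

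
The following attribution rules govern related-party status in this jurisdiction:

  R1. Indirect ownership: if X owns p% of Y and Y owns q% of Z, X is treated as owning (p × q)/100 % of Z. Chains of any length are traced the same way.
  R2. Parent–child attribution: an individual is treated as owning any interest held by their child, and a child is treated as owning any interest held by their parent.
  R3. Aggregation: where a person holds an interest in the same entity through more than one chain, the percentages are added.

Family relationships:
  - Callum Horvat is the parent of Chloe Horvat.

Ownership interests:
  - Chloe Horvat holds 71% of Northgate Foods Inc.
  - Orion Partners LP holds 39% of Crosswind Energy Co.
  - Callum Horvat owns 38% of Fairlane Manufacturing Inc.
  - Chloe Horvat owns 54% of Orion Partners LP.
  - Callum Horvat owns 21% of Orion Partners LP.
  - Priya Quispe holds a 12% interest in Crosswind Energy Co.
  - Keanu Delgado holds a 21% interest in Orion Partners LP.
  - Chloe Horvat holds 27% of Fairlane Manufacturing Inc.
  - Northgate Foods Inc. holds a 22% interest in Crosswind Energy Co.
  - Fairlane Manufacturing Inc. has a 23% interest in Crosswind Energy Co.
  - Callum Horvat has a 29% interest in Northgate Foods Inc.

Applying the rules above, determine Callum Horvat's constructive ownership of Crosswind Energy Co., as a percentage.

By parent–child attribution (R2), Callum Horvat is treated as also owning Chloe Horvat's interest in Fairlane Manufacturing Inc, giving 38% + 27% = 65%.
By parent–child attribution (R2), Callum Horvat is treated as also owning Chloe Horvat's interest in Orion Partners LP, giving 21% + 54% = 75%.
By parent–child attribution (R2), Callum Horvat is treated as also owning Chloe Horvat's interest in Northgate Foods Inc, giving 29% + 71% = 100%.
Chain via Fairlane Manufacturing Inc. (R1): 65% × 23% = 14.95% of Crosswind Energy Co.
Chain via Orion Partners LP (R1): 75% × 39% = 29.25% of Crosswind Energy Co.
Chain via Northgate Foods Inc. (R1): 100% × 22% = 22% of Crosswind Energy Co.
Aggregating (R3): 14.95% + 29.25% + 22% = 66.2%.

66.2%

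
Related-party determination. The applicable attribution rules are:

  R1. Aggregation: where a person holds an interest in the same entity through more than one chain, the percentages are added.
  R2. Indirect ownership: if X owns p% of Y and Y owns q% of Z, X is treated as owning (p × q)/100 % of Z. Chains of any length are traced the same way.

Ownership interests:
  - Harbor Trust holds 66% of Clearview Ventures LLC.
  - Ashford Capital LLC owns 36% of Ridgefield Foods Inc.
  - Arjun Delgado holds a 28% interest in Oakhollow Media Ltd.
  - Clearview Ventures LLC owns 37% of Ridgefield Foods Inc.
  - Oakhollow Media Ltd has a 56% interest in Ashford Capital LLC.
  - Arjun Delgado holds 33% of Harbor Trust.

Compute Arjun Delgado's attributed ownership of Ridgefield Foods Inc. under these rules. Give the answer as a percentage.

Chain via Harbor Trust → Clearview Ventures LLC (R2): 33% × 66% × 37% = 8.0586% of Ridgefield Foods Inc.
Chain via Oakhollow Media Ltd → Ashford Capital LLC (R2): 28% × 56% × 36% = 5.6448% of Ridgefield Foods Inc.
Aggregating (R1): 8.0586% + 5.6448% = 13.7034%.

13.7034%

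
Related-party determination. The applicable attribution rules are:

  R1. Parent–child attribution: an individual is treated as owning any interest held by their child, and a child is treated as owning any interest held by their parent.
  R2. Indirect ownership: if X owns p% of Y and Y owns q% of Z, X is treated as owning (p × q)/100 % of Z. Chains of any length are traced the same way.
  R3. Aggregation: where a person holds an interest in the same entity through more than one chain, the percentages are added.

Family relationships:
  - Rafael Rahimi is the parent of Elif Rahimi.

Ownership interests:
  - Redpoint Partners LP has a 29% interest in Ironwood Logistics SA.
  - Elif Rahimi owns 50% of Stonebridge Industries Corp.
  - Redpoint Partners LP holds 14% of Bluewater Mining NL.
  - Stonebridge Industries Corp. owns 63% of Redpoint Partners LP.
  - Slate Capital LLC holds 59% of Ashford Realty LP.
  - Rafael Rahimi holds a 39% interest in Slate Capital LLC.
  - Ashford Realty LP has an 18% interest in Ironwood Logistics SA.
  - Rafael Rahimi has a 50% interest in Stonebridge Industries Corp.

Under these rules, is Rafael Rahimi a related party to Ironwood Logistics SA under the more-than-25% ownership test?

By parent–child attribution (R1), Rafael Rahimi is treated as also owning Elif Rahimi's interest in Stonebridge Industries Corp, giving 50% + 50% = 100%.
Chain via Slate Capital LLC → Ashford Realty LP (R2): 39% × 59% × 18% = 4.1418% of Ironwood Logistics SA.
Chain via Stonebridge Industries Corp. → Redpoint Partners LP (R2): 100% × 63% × 29% = 18.27% of Ironwood Logistics SA.
Aggregating (R3): 4.1418% + 18.27% = 22.4118%.
22.4118% does not exceed the 25% threshold, so Rafael is not a related party to Ironwood Logistics SA.

No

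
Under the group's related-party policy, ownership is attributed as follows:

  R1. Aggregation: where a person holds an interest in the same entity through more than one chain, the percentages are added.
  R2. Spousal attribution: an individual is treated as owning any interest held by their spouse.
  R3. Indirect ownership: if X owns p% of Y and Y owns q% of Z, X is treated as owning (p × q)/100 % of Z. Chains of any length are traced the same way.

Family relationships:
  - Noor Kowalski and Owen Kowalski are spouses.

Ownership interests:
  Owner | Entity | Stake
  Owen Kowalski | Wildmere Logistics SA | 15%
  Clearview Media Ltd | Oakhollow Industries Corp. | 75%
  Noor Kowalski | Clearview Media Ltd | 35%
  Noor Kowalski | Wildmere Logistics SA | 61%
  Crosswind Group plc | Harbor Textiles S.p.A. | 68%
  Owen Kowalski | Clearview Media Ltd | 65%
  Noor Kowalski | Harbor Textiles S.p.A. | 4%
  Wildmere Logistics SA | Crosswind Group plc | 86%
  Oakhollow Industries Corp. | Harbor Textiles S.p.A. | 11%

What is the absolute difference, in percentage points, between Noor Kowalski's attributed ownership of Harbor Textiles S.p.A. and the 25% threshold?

31.6948

By spousal attribution (R2), Noor Kowalski is treated as also owning Owen Kowalski's interest in Wildmere Logistics SA, giving 61% + 15% = 76%.
By spousal attribution (R2), Noor Kowalski is treated as also owning Owen Kowalski's interest in Clearview Media Ltd, giving 35% + 65% = 100%.
Chain via Wildmere Logistics SA → Crosswind Group plc (R3): 76% × 86% × 68% = 44.4448% of Harbor Textiles S.p.A.
Chain via Clearview Media Ltd → Oakhollow Industries Corp. (R3): 100% × 75% × 11% = 8.25% of Harbor Textiles S.p.A.
Direct interest in Harbor Textiles S.p.A: 4%.
Aggregating (R1): 44.4448% + 8.25% + 4% = 56.6948%.
56.6948% exceeds the 25% threshold by 31.6948 percentage points.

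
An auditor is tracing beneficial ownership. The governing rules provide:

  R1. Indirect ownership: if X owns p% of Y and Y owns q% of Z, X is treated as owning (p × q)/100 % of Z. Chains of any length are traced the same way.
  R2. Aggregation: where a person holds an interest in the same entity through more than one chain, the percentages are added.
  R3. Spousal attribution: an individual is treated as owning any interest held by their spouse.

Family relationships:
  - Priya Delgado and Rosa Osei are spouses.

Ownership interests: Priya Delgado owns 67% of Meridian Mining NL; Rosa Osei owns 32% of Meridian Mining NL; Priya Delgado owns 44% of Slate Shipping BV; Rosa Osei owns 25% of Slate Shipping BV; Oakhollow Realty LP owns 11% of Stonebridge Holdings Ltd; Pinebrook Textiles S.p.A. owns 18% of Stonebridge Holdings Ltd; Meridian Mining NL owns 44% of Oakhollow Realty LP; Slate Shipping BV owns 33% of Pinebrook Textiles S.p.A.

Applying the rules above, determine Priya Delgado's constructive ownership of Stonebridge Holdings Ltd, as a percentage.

8.8902%

By spousal attribution (R3), Priya Delgado is treated as also owning Rosa Osei's interest in Meridian Mining NL, giving 67% + 32% = 99%.
By spousal attribution (R3), Priya Delgado is treated as also owning Rosa Osei's interest in Slate Shipping BV, giving 44% + 25% = 69%.
Chain via Meridian Mining NL → Oakhollow Realty LP (R1): 99% × 44% × 11% = 4.7916% of Stonebridge Holdings Ltd.
Chain via Slate Shipping BV → Pinebrook Textiles S.p.A. (R1): 69% × 33% × 18% = 4.0986% of Stonebridge Holdings Ltd.
Aggregating (R2): 4.7916% + 4.0986% = 8.8902%.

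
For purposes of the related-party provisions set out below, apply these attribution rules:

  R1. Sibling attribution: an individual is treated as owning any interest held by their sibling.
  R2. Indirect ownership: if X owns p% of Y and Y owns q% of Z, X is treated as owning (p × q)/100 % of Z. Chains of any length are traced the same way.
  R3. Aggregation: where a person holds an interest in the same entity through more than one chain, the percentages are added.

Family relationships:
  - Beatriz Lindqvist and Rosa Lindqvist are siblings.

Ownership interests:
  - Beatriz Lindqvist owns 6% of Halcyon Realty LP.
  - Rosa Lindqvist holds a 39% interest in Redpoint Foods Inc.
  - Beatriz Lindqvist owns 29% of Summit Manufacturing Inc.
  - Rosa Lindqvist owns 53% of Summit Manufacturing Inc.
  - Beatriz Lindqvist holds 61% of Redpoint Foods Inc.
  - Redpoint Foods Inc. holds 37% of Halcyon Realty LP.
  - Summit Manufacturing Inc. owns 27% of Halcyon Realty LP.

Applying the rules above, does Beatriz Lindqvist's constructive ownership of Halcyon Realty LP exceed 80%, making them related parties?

By sibling attribution (R1), Beatriz Lindqvist is treated as also owning Rosa Lindqvist's interest in Summit Manufacturing Inc, giving 29% + 53% = 82%.
By sibling attribution (R1), Beatriz Lindqvist is treated as also owning Rosa Lindqvist's interest in Redpoint Foods Inc, giving 61% + 39% = 100%.
Chain via Summit Manufacturing Inc. (R2): 82% × 27% = 22.14% of Halcyon Realty LP.
Chain via Redpoint Foods Inc. (R2): 100% × 37% = 37% of Halcyon Realty LP.
Direct interest in Halcyon Realty LP: 6%.
Aggregating (R3): 22.14% + 37% + 6% = 65.14%.
65.14% does not exceed the 80% threshold, so Beatriz is not a related party to Halcyon Realty LP.

No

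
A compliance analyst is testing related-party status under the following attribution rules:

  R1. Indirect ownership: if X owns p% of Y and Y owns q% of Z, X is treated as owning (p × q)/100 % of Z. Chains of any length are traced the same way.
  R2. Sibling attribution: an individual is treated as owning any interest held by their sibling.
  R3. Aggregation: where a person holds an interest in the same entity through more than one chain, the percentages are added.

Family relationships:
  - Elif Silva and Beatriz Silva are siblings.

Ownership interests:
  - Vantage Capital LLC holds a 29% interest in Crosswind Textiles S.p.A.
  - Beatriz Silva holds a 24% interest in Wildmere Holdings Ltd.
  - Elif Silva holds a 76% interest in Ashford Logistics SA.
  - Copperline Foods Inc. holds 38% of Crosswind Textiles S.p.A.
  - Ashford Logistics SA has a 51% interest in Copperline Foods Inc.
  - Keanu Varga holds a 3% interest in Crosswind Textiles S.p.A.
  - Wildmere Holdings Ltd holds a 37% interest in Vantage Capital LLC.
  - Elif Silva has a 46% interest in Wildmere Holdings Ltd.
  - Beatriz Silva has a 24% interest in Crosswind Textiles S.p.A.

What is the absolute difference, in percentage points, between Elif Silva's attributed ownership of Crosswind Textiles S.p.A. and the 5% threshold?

41.2398

By sibling attribution (R2), Elif Silva is treated as also owning Beatriz Silva's interest in Wildmere Holdings Ltd, giving 46% + 24% = 70%.
By sibling attribution (R2), Elif Silva is treated as owning Beatriz Silva's 24% interest in Crosswind Textiles S.p.A.
Chain via Wildmere Holdings Ltd → Vantage Capital LLC (R1): 70% × 37% × 29% = 7.511% of Crosswind Textiles S.p.A.
Chain via Ashford Logistics SA → Copperline Foods Inc. (R1): 76% × 51% × 38% = 14.7288% of Crosswind Textiles S.p.A.
Direct interest in Crosswind Textiles S.p.A: 24%.
Aggregating (R3): 7.511% + 14.7288% + 24% = 46.2398%.
46.2398% exceeds the 5% threshold by 41.2398 percentage points.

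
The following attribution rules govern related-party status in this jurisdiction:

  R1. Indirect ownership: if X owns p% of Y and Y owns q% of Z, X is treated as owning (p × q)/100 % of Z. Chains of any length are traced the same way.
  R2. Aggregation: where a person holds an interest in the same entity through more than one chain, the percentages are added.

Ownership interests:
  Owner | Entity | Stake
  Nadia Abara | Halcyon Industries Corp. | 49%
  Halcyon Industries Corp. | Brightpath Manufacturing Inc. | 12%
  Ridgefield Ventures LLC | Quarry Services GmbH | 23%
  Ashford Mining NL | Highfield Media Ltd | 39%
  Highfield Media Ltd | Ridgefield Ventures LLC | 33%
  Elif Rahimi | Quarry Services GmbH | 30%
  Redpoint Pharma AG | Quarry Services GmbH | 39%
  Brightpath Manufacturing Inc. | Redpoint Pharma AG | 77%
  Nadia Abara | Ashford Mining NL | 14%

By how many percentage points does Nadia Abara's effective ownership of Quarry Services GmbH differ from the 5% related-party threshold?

Chain via Ashford Mining NL → Highfield Media Ltd → Ridgefield Ventures LLC (R1): 14% × 39% × 33% × 23% = 0.414414% of Quarry Services GmbH.
Chain via Halcyon Industries Corp. → Brightpath Manufacturing Inc. → Redpoint Pharma AG (R1): 49% × 12% × 77% × 39% = 1.765764% of Quarry Services GmbH.
Aggregating (R2): 0.414414% + 1.765764% = 2.180178%.
2.180178% falls short of the 5% threshold by 2.819822 percentage points.

2.819822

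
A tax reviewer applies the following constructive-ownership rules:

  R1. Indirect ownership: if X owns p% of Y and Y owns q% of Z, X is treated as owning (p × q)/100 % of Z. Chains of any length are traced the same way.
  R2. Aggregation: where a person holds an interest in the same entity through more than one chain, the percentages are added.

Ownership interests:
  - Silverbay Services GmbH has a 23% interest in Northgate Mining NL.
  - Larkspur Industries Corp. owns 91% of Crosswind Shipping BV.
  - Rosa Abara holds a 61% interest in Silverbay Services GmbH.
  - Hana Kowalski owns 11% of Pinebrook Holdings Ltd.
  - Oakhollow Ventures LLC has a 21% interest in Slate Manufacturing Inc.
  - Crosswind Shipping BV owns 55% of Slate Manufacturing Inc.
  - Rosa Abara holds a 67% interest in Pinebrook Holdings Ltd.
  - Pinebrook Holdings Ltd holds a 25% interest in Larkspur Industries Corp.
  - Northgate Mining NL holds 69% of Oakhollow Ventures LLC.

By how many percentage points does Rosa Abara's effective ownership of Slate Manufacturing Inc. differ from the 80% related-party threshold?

Chain via Pinebrook Holdings Ltd → Larkspur Industries Corp. → Crosswind Shipping BV (R1): 67% × 25% × 91% × 55% = 8.383375% of Slate Manufacturing Inc.
Chain via Silverbay Services GmbH → Northgate Mining NL → Oakhollow Ventures LLC (R1): 61% × 23% × 69% × 21% = 2.032947% of Slate Manufacturing Inc.
Aggregating (R2): 8.383375% + 2.032947% = 10.416322%.
10.416322% falls short of the 80% threshold by 69.583678 percentage points.

69.583678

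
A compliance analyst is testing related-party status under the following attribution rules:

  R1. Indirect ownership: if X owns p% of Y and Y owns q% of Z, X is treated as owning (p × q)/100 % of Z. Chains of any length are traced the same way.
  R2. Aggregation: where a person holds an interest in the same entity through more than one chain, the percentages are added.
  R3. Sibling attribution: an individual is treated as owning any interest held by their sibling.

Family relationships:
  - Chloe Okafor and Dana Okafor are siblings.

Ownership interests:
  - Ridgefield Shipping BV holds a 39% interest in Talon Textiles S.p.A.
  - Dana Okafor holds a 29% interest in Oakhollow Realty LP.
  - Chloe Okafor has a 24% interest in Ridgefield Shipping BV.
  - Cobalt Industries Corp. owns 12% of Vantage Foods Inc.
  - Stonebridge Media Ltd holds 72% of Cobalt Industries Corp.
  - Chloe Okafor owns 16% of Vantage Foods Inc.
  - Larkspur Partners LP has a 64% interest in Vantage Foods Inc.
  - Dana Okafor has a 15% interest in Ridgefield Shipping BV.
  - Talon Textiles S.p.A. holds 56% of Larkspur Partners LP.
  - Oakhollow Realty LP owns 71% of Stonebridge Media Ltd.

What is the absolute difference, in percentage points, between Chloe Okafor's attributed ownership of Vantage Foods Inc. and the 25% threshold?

1.76976

By sibling attribution (R3), Chloe Okafor is treated as also owning Dana Okafor's interest in Ridgefield Shipping BV, giving 24% + 15% = 39%.
By sibling attribution (R3), Chloe Okafor is treated as owning Dana Okafor's 29% interest in Oakhollow Realty LP.
Chain via Ridgefield Shipping BV → Talon Textiles S.p.A. → Larkspur Partners LP (R1): 39% × 39% × 56% × 64% = 5.451264% of Vantage Foods Inc.
Direct interest in Vantage Foods Inc: 16%.
Chain via Oakhollow Realty LP → Stonebridge Media Ltd → Cobalt Industries Corp. (R1): 29% × 71% × 72% × 12% = 1.778976% of Vantage Foods Inc.
Aggregating (R2): 5.451264% + 16% + 1.778976% = 23.23024%.
23.23024% falls short of the 25% threshold by 1.76976 percentage points.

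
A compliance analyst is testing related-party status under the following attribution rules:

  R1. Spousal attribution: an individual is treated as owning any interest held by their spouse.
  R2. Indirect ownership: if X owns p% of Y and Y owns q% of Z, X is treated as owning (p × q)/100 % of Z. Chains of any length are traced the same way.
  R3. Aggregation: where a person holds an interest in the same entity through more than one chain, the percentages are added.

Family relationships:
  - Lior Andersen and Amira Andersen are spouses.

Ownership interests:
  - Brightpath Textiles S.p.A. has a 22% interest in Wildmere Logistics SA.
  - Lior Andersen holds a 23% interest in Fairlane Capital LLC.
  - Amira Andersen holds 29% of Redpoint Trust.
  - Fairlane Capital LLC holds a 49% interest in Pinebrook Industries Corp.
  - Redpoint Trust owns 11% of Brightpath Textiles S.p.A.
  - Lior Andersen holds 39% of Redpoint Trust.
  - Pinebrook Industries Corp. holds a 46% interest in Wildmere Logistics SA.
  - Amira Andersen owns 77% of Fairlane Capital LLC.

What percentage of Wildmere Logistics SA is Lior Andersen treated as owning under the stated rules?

By spousal attribution (R1), Lior Andersen is treated as also owning Amira Andersen's interest in Fairlane Capital LLC, giving 23% + 77% = 100%.
By spousal attribution (R1), Lior Andersen is treated as also owning Amira Andersen's interest in Redpoint Trust, giving 39% + 29% = 68%.
Chain via Fairlane Capital LLC → Pinebrook Industries Corp. (R2): 100% × 49% × 46% = 22.54% of Wildmere Logistics SA.
Chain via Redpoint Trust → Brightpath Textiles S.p.A. (R2): 68% × 11% × 22% = 1.6456% of Wildmere Logistics SA.
Aggregating (R3): 22.54% + 1.6456% = 24.1856%.

24.1856%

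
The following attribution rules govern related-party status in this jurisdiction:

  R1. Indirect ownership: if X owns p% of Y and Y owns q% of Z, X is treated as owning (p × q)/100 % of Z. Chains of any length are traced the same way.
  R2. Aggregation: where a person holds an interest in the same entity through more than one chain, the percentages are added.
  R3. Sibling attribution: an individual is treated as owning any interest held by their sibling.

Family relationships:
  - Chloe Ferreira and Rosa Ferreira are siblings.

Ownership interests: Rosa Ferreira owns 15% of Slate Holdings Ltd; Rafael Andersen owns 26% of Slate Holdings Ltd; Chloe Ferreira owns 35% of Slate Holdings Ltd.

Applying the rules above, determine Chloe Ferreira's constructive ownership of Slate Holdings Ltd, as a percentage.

50%

By sibling attribution (R3), Chloe Ferreira is treated as also owning Rosa Ferreira's interest in Slate Holdings Ltd, giving 35% + 15% = 50%.
Direct interest in Slate Holdings Ltd: 50%.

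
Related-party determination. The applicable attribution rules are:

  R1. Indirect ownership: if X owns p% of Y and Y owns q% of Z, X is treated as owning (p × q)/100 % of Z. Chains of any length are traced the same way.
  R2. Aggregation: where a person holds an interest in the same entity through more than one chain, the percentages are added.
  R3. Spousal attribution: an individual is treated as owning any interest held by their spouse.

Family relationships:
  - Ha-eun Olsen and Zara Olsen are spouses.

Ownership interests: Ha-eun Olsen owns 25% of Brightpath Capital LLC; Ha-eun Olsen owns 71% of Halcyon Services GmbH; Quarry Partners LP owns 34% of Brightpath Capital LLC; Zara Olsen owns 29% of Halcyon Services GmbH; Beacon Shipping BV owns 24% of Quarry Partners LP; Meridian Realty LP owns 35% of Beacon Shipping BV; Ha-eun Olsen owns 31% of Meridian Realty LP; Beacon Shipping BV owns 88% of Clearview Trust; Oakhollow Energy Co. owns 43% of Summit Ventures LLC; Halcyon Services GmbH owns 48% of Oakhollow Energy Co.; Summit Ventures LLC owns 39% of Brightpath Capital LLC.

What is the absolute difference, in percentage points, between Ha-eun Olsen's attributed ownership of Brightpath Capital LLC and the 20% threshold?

By spousal attribution (R3), Ha-eun Olsen is treated as also owning Zara Olsen's interest in Halcyon Services GmbH, giving 71% + 29% = 100%.
Chain via Halcyon Services GmbH → Oakhollow Energy Co. → Summit Ventures LLC (R1): 100% × 48% × 43% × 39% = 8.0496% of Brightpath Capital LLC.
Chain via Meridian Realty LP → Beacon Shipping BV → Quarry Partners LP (R1): 31% × 35% × 24% × 34% = 0.88536% of Brightpath Capital LLC.
Direct interest in Brightpath Capital LLC: 25%.
Aggregating (R2): 8.0496% + 0.88536% + 25% = 33.93496%.
33.93496% exceeds the 20% threshold by 13.93496 percentage points.

13.93496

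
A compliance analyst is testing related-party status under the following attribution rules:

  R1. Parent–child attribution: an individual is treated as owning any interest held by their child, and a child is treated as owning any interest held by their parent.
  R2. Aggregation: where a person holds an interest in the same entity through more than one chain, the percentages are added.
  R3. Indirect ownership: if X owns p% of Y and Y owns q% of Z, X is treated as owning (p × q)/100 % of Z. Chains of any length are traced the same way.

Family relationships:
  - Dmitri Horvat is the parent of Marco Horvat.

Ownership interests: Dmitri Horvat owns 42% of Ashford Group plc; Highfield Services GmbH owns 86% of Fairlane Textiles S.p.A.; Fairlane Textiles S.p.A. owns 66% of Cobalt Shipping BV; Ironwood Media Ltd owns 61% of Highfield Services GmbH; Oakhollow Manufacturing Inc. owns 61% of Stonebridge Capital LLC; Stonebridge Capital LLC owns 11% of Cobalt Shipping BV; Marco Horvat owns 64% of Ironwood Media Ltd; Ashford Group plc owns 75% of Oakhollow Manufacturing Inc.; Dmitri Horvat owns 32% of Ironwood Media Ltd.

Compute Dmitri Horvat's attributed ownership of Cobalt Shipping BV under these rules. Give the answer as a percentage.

By parent–child attribution (R1), Dmitri Horvat is treated as also owning Marco Horvat's interest in Ironwood Media Ltd, giving 32% + 64% = 96%.
Chain via Ashford Group plc → Oakhollow Manufacturing Inc. → Stonebridge Capital LLC (R3): 42% × 75% × 61% × 11% = 2.11365% of Cobalt Shipping BV.
Chain via Ironwood Media Ltd → Highfield Services GmbH → Fairlane Textiles S.p.A. (R3): 96% × 61% × 86% × 66% = 33.238656% of Cobalt Shipping BV.
Aggregating (R2): 2.11365% + 33.238656% = 35.352306%.

35.352306%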